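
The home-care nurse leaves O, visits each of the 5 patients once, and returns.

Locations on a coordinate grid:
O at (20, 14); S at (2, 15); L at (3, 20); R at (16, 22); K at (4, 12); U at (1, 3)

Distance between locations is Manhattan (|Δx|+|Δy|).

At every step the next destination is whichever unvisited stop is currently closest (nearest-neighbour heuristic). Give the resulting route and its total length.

80 along O → R → L → S → K → U → O.

O → [R:12 / K:18 / S:19 / L:23 / U:30] → R (12)
R → [L:15 / S:21 / K:22 / U:34] → L (15)
L → [S:6 / K:9 / U:19] → S (6)
S → [K:5 / U:13] → K (5)
K → [U:12] → U (12)
Return U→O: 30.
Total = 12 + 15 + 6 + 5 + 12 + 30 = 80.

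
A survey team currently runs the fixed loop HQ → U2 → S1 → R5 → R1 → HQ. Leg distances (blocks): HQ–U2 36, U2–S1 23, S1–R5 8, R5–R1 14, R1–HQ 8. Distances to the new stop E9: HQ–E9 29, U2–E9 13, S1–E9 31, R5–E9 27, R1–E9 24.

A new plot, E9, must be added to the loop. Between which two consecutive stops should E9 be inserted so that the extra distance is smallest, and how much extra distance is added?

Insertion cost between consecutive stops i–j is d(i,E9) + d(E9,j) − d(i,j):
  between HQ and U2: 29 + 13 − 36 = 6
  between U2 and S1: 13 + 31 − 23 = 21
  between S1 and R5: 31 + 27 − 8 = 50
  between R5 and R1: 27 + 24 − 14 = 37
  between R1 and HQ: 24 + 29 − 8 = 45
Cheapest insertion is between HQ and U2, adding 6.
New total = 89 + 6 = 95.

Adding 6 blocks by placing E9 on the HQ–U2 leg.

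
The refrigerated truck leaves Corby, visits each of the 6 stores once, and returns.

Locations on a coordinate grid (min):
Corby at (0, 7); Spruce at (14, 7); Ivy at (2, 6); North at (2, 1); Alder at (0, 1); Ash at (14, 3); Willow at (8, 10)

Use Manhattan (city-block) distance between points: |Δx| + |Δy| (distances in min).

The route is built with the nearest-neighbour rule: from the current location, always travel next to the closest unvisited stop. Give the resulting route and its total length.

From Corby: distances to unvisited — Ivy=3, Alder=6, North=8, Willow=11, Spruce=14, Ash=18. Nearest is Ivy (3).
From Ivy: distances to unvisited — North=5, Alder=7, Willow=10, Spruce=13, Ash=15. Nearest is North (5).
From North: distances to unvisited — Alder=2, Ash=14, Willow=15, Spruce=18. Nearest is Alder (2).
From Alder: distances to unvisited — Ash=16, Willow=17, Spruce=20. Nearest is Ash (16).
From Ash: distances to unvisited — Spruce=4, Willow=13. Nearest is Spruce (4).
From Spruce: distances to unvisited — Willow=9. Nearest is Willow (9).
Return Willow→Corby: 11.
Total = 3 + 5 + 2 + 16 + 4 + 9 + 11 = 50.

50 min along Corby → Ivy → North → Alder → Ash → Spruce → Willow → Corby.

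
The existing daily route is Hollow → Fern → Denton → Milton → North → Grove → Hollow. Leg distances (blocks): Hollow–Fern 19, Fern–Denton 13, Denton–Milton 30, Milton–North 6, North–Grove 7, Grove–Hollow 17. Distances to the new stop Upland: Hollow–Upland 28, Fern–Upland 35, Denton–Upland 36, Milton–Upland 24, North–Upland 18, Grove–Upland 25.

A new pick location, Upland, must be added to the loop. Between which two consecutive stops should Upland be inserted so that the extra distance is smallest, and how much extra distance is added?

Adding 30 blocks by placing Upland on the Denton–Milton leg.

Insertion cost between consecutive stops i–j is d(i,Upland) + d(Upland,j) − d(i,j):
  between Hollow and Fern: 28 + 35 − 19 = 44
  between Fern and Denton: 35 + 36 − 13 = 58
  between Denton and Milton: 36 + 24 − 30 = 30
  between Milton and North: 24 + 18 − 6 = 36
  between North and Grove: 18 + 25 − 7 = 36
  between Grove and Hollow: 25 + 28 − 17 = 36
Cheapest insertion is between Denton and Milton, adding 30.
New total = 92 + 30 = 122.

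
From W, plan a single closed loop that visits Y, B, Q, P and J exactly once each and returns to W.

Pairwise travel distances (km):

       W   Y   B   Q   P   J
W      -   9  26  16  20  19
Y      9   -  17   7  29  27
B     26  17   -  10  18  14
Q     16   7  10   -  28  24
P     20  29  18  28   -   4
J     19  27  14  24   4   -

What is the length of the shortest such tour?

Minimum total distance: 64 km.

W - Y - B - Q - P - J - W: 9+17+10+28+4+19 = 87
W - Y - B - Q - J - P - W: 9+17+10+24+4+20 = 84
W - Y - B - P - Q - J - W: 9+17+18+28+24+19 = 115
W - Y - B - P - J - Q - W: 9+17+18+4+24+16 = 88
W - Y - B - J - Q - P - W: 9+17+14+24+28+20 = 112
W - Y - B - J - P - Q - W: 9+17+14+4+28+16 = 88
W - Y - Q - B - P - J - W: 9+7+10+18+4+19 = 67
W - Y - Q - B - J - P - W: 9+7+10+14+4+20 = 64
W - Y - Q - P - B - J - W: 9+7+28+18+14+19 = 95
W - Y - Q - P - J - B - W: 9+7+28+4+14+26 = 88
W - Y - Q - J - B - P - W: 9+7+24+14+18+20 = 92
W - Y - Q - J - P - B - W: 9+7+24+4+18+26 = 88
W - Y - P - B - Q - J - W: 9+29+18+10+24+19 = 109
W - Y - P - B - J - Q - W: 9+29+18+14+24+16 = 110
… (46 more)
The minimum is 64.
One optimal route: W → Y → Q → B → J → P → W (or its reverse).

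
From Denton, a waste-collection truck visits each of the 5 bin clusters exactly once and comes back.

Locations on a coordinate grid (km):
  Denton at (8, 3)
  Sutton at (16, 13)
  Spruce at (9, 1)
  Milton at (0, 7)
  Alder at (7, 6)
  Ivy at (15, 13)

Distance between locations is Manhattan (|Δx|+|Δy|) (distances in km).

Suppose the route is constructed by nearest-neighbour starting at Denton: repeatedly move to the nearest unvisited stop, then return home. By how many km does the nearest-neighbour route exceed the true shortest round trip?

The nearest-neighbour route is 2 km longer than optimal.

Denton: Spruce=3, Alder=4, Milton=12, Ivy=17, Sutton=18 ⇒ Spruce
Spruce: Alder=7, Milton=15, Ivy=18, Sutton=19 ⇒ Alder
Alder: Milton=8, Ivy=15, Sutton=16 ⇒ Milton
Milton: Ivy=21, Sutton=22 ⇒ Ivy
Ivy: Sutton=1 ⇒ Sutton
NN route Denton → Spruce → Alder → Milton → Ivy → Sutton → Denton costs 58.
Optimal: Denton → Spruce → Sutton → Ivy → Milton → Alder → Denton costs 56 (by enumerating all 60 distinct tours).
Excess = 58 − 56 = 2.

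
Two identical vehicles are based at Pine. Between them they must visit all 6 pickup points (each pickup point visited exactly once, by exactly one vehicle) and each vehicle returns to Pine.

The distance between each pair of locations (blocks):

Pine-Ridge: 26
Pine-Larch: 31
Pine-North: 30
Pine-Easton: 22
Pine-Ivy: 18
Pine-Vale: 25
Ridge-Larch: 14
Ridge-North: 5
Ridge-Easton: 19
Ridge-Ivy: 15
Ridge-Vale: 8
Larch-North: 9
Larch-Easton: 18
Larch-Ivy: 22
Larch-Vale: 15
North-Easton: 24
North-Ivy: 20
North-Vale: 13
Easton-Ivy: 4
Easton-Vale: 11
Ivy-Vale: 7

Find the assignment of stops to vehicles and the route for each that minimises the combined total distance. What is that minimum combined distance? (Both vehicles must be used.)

Minimum combined distance: 122 blocks.

Check every non-empty split of the stops between the two vehicles; for each half take its own optimal tour:
  {Ridge} + {Larch, North, Easton, Ivy, Vale}: 52 + 86 = 138
  {Larch} + {Ridge, North, Easton, Ivy, Vale}: 62 + 76 = 138
  {Ridge, Larch} + {North, Easton, Ivy, Vale}: 71 + 76 = 147
  {North} + {Ridge, Larch, Easton, Ivy, Vale}: 60 + 86 = 146
  {Ridge, North} + {Larch, Easton, Ivy, Vale}: 61 + 79 = 140
  {Larch, North} + {Ridge, Easton, Ivy, Vale}: 70 + 67 = 137
  … (31 splits in total)
  {Easton} + {Ridge, Larch, North, Ivy, Vale}: 44 + 78 = 122  ← best
Best: vehicle 1 Pine → Easton → Pine = 44; vehicle 2 Pine → Larch → North → Ridge → Vale → Ivy → Pine = 78; combined 122.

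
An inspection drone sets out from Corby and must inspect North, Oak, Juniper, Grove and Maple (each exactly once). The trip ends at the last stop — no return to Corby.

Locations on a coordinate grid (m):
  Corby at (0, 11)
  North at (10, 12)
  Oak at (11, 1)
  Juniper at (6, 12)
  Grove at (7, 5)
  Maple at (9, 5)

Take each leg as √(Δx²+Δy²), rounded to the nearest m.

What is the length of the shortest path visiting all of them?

There are 5! = 120 possible orderings.
Corby - North - Oak - Juniper - Grove - Maple: 10+11+12+7+2 = 42
Corby - North - Oak - Juniper - Maple - Grove: 10+11+12+8+2 = 43
Corby - North - Oak - Grove - Juniper - Maple: 10+11+6+7+8 = 42
Corby - North - Oak - Grove - Maple - Juniper: 10+11+6+2+8 = 37
Corby - North - Oak - Maple - Juniper - Grove: 10+11+4+8+7 = 40
Corby - North - Oak - Maple - Grove - Juniper: 10+11+4+2+7 = 34
Corby - North - Juniper - Oak - Grove - Maple: 10+4+12+6+2 = 34
Corby - North - Juniper - Oak - Maple - Grove: 10+4+12+4+2 = 32
Corby - North - Juniper - Grove - Oak - Maple: 10+4+7+6+4 = 31
Corby - North - Juniper - Grove - Maple - Oak: 10+4+7+2+4 = 27
Corby - North - Juniper - Maple - Oak - Grove: 10+4+8+4+6 = 32
Corby - North - Juniper - Maple - Grove - Oak: 10+4+8+2+6 = 30
Corby - North - Grove - Oak - Juniper - Maple: 10+8+6+12+8 = 44
Corby - North - Grove - Oak - Maple - Juniper: 10+8+6+4+8 = 36
… (106 more)
Corby - Juniper - North - Grove - Maple - Oak: 6+4+8+2+4 = 24  ← best
The minimum is 24.
One shortest path: Corby → Juniper → North → Grove → Maple → Oak.

Minimum one-way distance = 24 m.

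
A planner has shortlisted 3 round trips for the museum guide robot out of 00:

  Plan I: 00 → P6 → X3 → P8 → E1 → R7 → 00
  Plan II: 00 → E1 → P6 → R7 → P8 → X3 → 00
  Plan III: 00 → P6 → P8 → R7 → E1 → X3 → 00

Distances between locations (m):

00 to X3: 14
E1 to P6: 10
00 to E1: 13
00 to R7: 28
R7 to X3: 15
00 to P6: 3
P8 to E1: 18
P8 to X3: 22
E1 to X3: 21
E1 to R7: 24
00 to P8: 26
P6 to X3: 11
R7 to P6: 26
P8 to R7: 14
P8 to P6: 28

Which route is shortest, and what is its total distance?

Plan I: 3 + 11 + 22 + 18 + 24 + 28 = 106
Plan II: 13 + 10 + 26 + 14 + 22 + 14 = 99
Plan III: 3 + 28 + 14 + 24 + 21 + 14 = 104

99 m — Plan II is the shortest.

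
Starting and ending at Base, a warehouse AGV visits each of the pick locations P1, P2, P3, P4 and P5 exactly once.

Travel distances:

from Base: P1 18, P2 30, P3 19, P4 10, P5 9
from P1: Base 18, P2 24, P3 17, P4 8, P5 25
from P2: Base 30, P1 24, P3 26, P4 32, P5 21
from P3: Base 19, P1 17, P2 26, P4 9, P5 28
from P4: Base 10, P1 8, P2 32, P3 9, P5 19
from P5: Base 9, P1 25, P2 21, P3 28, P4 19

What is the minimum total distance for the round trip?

Shortest round trip = 90.

Base-P1-P2-P3-P4-P5-Base: 18+24+26+9+19+9 = 105
Base-P1-P2-P3-P5-P4-Base: 18+24+26+28+19+10 = 125
Base-P1-P2-P4-P3-P5-Base: 18+24+32+9+28+9 = 120
Base-P1-P2-P4-P5-P3-Base: 18+24+32+19+28+19 = 140
Base-P1-P2-P5-P3-P4-Base: 18+24+21+28+9+10 = 110
Base-P1-P2-P5-P4-P3-Base: 18+24+21+19+9+19 = 110
Base-P1-P3-P2-P4-P5-Base: 18+17+26+32+19+9 = 121
Base-P1-P3-P2-P5-P4-Base: 18+17+26+21+19+10 = 111
Base-P1-P3-P4-P2-P5-Base: 18+17+9+32+21+9 = 106
Base-P1-P3-P4-P5-P2-Base: 18+17+9+19+21+30 = 114
Base-P1-P3-P5-P2-P4-Base: 18+17+28+21+32+10 = 126
Base-P1-P3-P5-P4-P2-Base: 18+17+28+19+32+30 = 144
Base-P1-P4-P2-P3-P5-Base: 18+8+32+26+28+9 = 121
Base-P1-P4-P2-P5-P3-Base: 18+8+32+21+28+19 = 126
… (46 more)
Base-P3-P4-P1-P2-P5-Base: 19+9+8+24+21+9 = 90  ← best
The minimum is 90.
One optimal route: Base → P3 → P4 → P1 → P2 → P5 → Base (or its reverse).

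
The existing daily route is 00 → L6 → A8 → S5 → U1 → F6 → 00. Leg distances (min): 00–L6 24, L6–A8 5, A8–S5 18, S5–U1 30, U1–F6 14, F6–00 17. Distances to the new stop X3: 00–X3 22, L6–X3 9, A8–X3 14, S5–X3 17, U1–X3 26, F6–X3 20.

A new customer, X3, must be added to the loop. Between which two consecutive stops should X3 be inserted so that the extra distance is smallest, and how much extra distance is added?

+7 min — insert X3 between 00 and L6.

Insertion cost between consecutive stops i–j is d(i,X3) + d(X3,j) − d(i,j):
  between 00 and L6: 22 + 9 − 24 = 7
  between L6 and A8: 9 + 14 − 5 = 18
  between A8 and S5: 14 + 17 − 18 = 13
  between S5 and U1: 17 + 26 − 30 = 13
  between U1 and F6: 26 + 20 − 14 = 32
  between F6 and 00: 20 + 22 − 17 = 25
Cheapest insertion is between 00 and L6, adding 7.
New total = 108 + 7 = 115.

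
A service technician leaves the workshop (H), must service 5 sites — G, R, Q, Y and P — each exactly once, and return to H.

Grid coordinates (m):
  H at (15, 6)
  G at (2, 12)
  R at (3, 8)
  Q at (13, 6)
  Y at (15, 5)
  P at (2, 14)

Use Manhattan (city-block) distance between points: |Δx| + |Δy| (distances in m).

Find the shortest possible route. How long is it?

There are 60 distinct closed tours to check (reversals are equivalent).
H → G → R → Q → Y → P → H: 19+5+12+3+22+21 = 82
H → G → R → Q → P → Y → H: 19+5+12+19+22+1 = 78
H → G → R → Y → Q → P → H: 19+5+15+3+19+21 = 82
H → G → R → Y → P → Q → H: 19+5+15+22+19+2 = 82
H → G → R → P → Q → Y → H: 19+5+7+19+3+1 = 54
H → G → R → P → Y → Q → H: 19+5+7+22+3+2 = 58
H → G → Q → R → Y → P → H: 19+17+12+15+22+21 = 106
H → G → Q → R → P → Y → H: 19+17+12+7+22+1 = 78
H → G → Q → Y → R → P → H: 19+17+3+15+7+21 = 82
H → G → Q → Y → P → R → H: 19+17+3+22+7+14 = 82
H → G → Q → P → R → Y → H: 19+17+19+7+15+1 = 78
H → G → Q → P → Y → R → H: 19+17+19+22+15+14 = 106
H → G → Y → R → Q → P → H: 19+20+15+12+19+21 = 106
H → G → Y → R → P → Q → H: 19+20+15+7+19+2 = 82
… (46 more)
H → G → P → R → Q → Y → H: 19+2+7+12+3+1 = 44  ← best
The minimum is 44.
One optimal route: H → G → P → R → Q → Y → H (or its reverse).

Shortest round trip = 44 m.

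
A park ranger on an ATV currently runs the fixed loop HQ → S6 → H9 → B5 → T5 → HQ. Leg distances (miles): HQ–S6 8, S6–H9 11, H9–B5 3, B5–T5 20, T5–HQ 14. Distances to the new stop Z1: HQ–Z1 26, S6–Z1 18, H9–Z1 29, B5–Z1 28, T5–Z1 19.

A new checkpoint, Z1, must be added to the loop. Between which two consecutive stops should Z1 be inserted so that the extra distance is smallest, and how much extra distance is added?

Adding 27 miles by placing Z1 on the B5–T5 leg.

Insertion cost between consecutive stops i–j is d(i,Z1) + d(Z1,j) − d(i,j):
  between HQ and S6: 26 + 18 − 8 = 36
  between S6 and H9: 18 + 29 − 11 = 36
  between H9 and B5: 29 + 28 − 3 = 54
  between B5 and T5: 28 + 19 − 20 = 27
  between T5 and HQ: 19 + 26 − 14 = 31
Cheapest insertion is between B5 and T5, adding 27.
New total = 56 + 27 = 83.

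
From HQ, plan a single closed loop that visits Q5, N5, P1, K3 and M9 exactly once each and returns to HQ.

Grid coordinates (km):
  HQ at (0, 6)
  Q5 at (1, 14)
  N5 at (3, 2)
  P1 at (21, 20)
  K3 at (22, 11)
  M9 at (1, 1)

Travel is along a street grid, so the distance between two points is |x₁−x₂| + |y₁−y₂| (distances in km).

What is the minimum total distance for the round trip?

Minimum total distance: 82 km.

There are 60 distinct closed tours to check (reversals are equivalent).
HQ - Q5 - N5 - P1 - K3 - M9 - HQ: 9+14+36+10+31+6 = 106
HQ - Q5 - N5 - P1 - M9 - K3 - HQ: 9+14+36+39+31+27 = 156
HQ - Q5 - N5 - K3 - P1 - M9 - HQ: 9+14+28+10+39+6 = 106
HQ - Q5 - N5 - K3 - M9 - P1 - HQ: 9+14+28+31+39+35 = 156
HQ - Q5 - N5 - M9 - P1 - K3 - HQ: 9+14+3+39+10+27 = 102
HQ - Q5 - N5 - M9 - K3 - P1 - HQ: 9+14+3+31+10+35 = 102
HQ - Q5 - P1 - N5 - K3 - M9 - HQ: 9+26+36+28+31+6 = 136
HQ - Q5 - P1 - N5 - M9 - K3 - HQ: 9+26+36+3+31+27 = 132
HQ - Q5 - P1 - K3 - N5 - M9 - HQ: 9+26+10+28+3+6 = 82
HQ - Q5 - P1 - K3 - M9 - N5 - HQ: 9+26+10+31+3+7 = 86
HQ - Q5 - P1 - M9 - N5 - K3 - HQ: 9+26+39+3+28+27 = 132
HQ - Q5 - P1 - M9 - K3 - N5 - HQ: 9+26+39+31+28+7 = 140
HQ - Q5 - K3 - N5 - P1 - M9 - HQ: 9+24+28+36+39+6 = 142
HQ - Q5 - K3 - N5 - M9 - P1 - HQ: 9+24+28+3+39+35 = 138
… (46 more)
The minimum is 82.
One optimal route: HQ → Q5 → P1 → K3 → N5 → M9 → HQ (or its reverse).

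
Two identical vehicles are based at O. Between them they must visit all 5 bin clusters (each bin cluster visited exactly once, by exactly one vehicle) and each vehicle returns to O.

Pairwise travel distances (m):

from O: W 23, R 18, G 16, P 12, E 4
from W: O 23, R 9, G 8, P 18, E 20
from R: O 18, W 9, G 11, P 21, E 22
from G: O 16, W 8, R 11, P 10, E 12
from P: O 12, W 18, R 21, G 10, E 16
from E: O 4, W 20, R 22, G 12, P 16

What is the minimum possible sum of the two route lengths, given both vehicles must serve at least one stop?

Minimum combined distance: 65 m.

There are 2^4 − 1 = 15 ways to divide the 5 stops into two non-empty groups. For each, the best each vehicle can do is its own shortest tour through its group:
  {W} + {R, G, P, E}: 46 + 59 = 105
  {R} + {W, G, P, E}: 36 + 54 = 90
  {W, R} + {G, P, E}: 50 + 38 = 88
  {G} + {W, R, P, E}: 32 + 65 = 97
  {W, G} + {R, P, E}: 47 + 59 = 106
  {R, G} + {W, P, E}: 45 + 54 = 99
  … (15 splits in total)
  {W, R, G, P} + {E}: 57 + 8 = 65  ← best
Best: vehicle 1 O → R → W → G → P → O = 57; vehicle 2 O → E → O = 8; combined 65.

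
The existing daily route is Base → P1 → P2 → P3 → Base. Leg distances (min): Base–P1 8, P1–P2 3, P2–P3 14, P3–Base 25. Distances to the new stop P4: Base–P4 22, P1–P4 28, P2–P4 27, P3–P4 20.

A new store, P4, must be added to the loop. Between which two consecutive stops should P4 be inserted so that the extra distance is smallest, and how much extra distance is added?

Adding 17 min by placing P4 on the P3–Base leg.

Insertion cost between consecutive stops i–j is d(i,P4) + d(P4,j) − d(i,j):
  between Base and P1: 22 + 28 − 8 = 42
  between P1 and P2: 28 + 27 − 3 = 52
  between P2 and P3: 27 + 20 − 14 = 33
  between P3 and Base: 20 + 22 − 25 = 17
Cheapest insertion is between P3 and Base, adding 17.
New total = 50 + 17 = 67.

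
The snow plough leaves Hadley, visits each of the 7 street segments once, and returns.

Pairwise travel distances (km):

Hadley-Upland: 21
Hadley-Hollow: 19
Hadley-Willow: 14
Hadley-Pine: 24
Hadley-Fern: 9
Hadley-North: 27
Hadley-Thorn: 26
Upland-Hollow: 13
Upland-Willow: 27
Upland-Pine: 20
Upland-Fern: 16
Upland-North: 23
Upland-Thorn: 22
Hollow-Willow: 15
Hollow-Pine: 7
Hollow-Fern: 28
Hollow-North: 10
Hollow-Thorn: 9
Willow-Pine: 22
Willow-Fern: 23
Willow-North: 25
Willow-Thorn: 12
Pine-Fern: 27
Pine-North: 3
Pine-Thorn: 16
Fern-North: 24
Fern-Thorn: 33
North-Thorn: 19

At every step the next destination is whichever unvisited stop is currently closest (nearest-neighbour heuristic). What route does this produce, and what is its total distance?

From Hadley: distances to unvisited — Fern=9, Willow=14, Hollow=19, Upland=21, Pine=24, Thorn=26, North=27. Nearest is Fern (9).
From Fern: distances to unvisited — Upland=16, Willow=23, North=24, Pine=27, Hollow=28, Thorn=33. Nearest is Upland (16).
From Upland: distances to unvisited — Hollow=13, Pine=20, Thorn=22, North=23, Willow=27. Nearest is Hollow (13).
From Hollow: distances to unvisited — Pine=7, Thorn=9, North=10, Willow=15. Nearest is Pine (7).
From Pine: distances to unvisited — North=3, Thorn=16, Willow=22. Nearest is North (3).
From North: distances to unvisited — Thorn=19, Willow=25. Nearest is Thorn (19).
From Thorn: distances to unvisited — Willow=12. Nearest is Willow (12).
Return Willow→Hadley: 14.
Total = 9 + 16 + 13 + 7 + 3 + 19 + 12 + 14 = 93.

Total distance 93 km via the nearest-neighbour route Hadley → Fern → Upland → Hollow → Pine → North → Thorn → Willow → Hadley.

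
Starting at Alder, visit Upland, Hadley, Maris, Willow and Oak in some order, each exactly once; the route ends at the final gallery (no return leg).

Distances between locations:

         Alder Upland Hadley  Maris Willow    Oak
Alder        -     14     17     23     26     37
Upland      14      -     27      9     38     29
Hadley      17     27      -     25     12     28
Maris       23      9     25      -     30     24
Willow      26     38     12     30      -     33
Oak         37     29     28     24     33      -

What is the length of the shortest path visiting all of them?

There are 5! = 120 possible orderings.
Alder → Upland → Hadley → Maris → Willow → Oak: 14+27+25+30+33 = 129
Alder → Upland → Hadley → Maris → Oak → Willow: 14+27+25+24+33 = 123
Alder → Upland → Hadley → Willow → Maris → Oak: 14+27+12+30+24 = 107
Alder → Upland → Hadley → Willow → Oak → Maris: 14+27+12+33+24 = 110
Alder → Upland → Hadley → Oak → Maris → Willow: 14+27+28+24+30 = 123
Alder → Upland → Hadley → Oak → Willow → Maris: 14+27+28+33+30 = 132
Alder → Upland → Maris → Hadley → Willow → Oak: 14+9+25+12+33 = 93
Alder → Upland → Maris → Hadley → Oak → Willow: 14+9+25+28+33 = 109
Alder → Upland → Maris → Willow → Hadley → Oak: 14+9+30+12+28 = 93
Alder → Upland → Maris → Willow → Oak → Hadley: 14+9+30+33+28 = 114
Alder → Upland → Maris → Oak → Hadley → Willow: 14+9+24+28+12 = 87
Alder → Upland → Maris → Oak → Willow → Hadley: 14+9+24+33+12 = 92
Alder → Upland → Willow → Hadley → Maris → Oak: 14+38+12+25+24 = 113
Alder → Upland → Willow → Hadley → Oak → Maris: 14+38+12+28+24 = 116
… (106 more)
The minimum is 87.
One shortest path: Alder → Upland → Maris → Oak → Hadley → Willow.

Shortest open route: 87.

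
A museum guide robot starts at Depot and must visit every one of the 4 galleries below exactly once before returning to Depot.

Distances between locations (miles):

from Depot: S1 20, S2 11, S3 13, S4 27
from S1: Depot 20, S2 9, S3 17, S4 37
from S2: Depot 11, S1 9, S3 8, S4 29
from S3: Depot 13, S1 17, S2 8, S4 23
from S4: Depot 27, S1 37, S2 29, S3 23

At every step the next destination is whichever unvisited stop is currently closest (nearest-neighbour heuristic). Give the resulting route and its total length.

Nearest-neighbour total = 100 miles; route Depot → S2 → S3 → S1 → S4 → Depot.

From Depot: distances to unvisited — S2=11, S3=13, S1=20, S4=27. Nearest is S2 (11).
From S2: distances to unvisited — S3=8, S1=9, S4=29. Nearest is S3 (8).
From S3: distances to unvisited — S1=17, S4=23. Nearest is S1 (17).
From S1: distances to unvisited — S4=37. Nearest is S4 (37).
Return S4→Depot: 27.
Total = 11 + 8 + 17 + 37 + 27 = 100.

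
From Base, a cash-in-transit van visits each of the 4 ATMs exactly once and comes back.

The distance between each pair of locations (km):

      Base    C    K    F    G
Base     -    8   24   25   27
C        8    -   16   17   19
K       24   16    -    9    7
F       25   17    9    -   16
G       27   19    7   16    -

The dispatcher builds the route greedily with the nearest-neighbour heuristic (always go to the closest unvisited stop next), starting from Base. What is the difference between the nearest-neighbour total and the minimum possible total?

The nearest-neighbour route is 4 km longer than optimal.

From Base: C=8, K=24, F=25, G=27 → choose C (8).
From C: K=16, F=17, G=19 → choose K (16).
From K: G=7, F=9 → choose G (7).
From G: F=16 → choose F (16).
NN route Base → C → K → G → F → Base costs 72.
Optimal: Base → C → F → K → G → Base costs 68 (by enumerating all 12 distinct tours).
Excess = 72 − 68 = 4.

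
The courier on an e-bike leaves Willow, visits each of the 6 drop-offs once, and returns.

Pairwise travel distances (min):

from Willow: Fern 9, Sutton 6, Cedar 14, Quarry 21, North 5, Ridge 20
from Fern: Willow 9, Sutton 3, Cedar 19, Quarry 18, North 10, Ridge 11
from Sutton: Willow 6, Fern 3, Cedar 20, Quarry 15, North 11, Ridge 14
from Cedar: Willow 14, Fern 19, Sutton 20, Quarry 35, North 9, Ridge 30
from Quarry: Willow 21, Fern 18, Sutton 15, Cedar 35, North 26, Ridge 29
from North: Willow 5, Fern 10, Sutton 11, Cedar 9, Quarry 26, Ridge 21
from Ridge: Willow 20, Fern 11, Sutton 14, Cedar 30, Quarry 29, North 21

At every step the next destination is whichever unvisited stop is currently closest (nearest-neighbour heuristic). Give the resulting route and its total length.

From Willow: distances to unvisited — North=5, Sutton=6, Fern=9, Cedar=14, Ridge=20, Quarry=21. Nearest is North (5).
From North: distances to unvisited — Cedar=9, Fern=10, Sutton=11, Ridge=21, Quarry=26. Nearest is Cedar (9).
From Cedar: distances to unvisited — Fern=19, Sutton=20, Ridge=30, Quarry=35. Nearest is Fern (19).
From Fern: distances to unvisited — Sutton=3, Ridge=11, Quarry=18. Nearest is Sutton (3).
From Sutton: distances to unvisited — Ridge=14, Quarry=15. Nearest is Ridge (14).
From Ridge: distances to unvisited — Quarry=29. Nearest is Quarry (29).
Return Quarry→Willow: 21.
Total = 5 + 9 + 19 + 3 + 14 + 29 + 21 = 100.

100 min along Willow → North → Cedar → Fern → Sutton → Ridge → Quarry → Willow.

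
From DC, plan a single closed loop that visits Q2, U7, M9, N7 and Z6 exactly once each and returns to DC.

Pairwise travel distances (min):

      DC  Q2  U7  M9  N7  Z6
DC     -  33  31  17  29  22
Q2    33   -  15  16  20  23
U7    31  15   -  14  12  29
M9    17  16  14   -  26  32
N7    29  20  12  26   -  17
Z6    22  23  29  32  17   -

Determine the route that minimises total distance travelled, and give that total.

DC→Q2→U7→M9→N7→Z6→DC: 33+15+14+26+17+22 = 127
DC→Q2→U7→M9→Z6→N7→DC: 33+15+14+32+17+29 = 140
DC→Q2→U7→N7→M9→Z6→DC: 33+15+12+26+32+22 = 140
DC→Q2→U7→N7→Z6→M9→DC: 33+15+12+17+32+17 = 126
DC→Q2→U7→Z6→M9→N7→DC: 33+15+29+32+26+29 = 164
DC→Q2→U7→Z6→N7→M9→DC: 33+15+29+17+26+17 = 137
DC→Q2→M9→U7→N7→Z6→DC: 33+16+14+12+17+22 = 114
DC→Q2→M9→U7→Z6→N7→DC: 33+16+14+29+17+29 = 138
DC→Q2→M9→N7→U7→Z6→DC: 33+16+26+12+29+22 = 138
DC→Q2→M9→N7→Z6→U7→DC: 33+16+26+17+29+31 = 152
DC→Q2→M9→Z6→U7→N7→DC: 33+16+32+29+12+29 = 151
DC→Q2→M9→Z6→N7→U7→DC: 33+16+32+17+12+31 = 141
DC→Q2→N7→U7→M9→Z6→DC: 33+20+12+14+32+22 = 133
DC→Q2→N7→U7→Z6→M9→DC: 33+20+12+29+32+17 = 143
… (46 more)
DC→M9→Q2→U7→N7→Z6→DC: 17+16+15+12+17+22 = 99  ← best
The minimum is 99.
One optimal route: DC → M9 → Q2 → U7 → N7 → Z6 → DC (or its reverse).

Minimum total distance: 99 min.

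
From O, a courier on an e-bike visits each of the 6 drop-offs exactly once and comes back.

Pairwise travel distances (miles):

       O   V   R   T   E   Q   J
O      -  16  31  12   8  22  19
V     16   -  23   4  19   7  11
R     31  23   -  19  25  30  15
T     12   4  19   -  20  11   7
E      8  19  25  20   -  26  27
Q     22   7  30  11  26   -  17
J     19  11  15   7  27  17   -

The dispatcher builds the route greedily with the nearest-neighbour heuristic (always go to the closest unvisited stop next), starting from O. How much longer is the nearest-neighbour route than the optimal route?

17 miles longer than the optimal tour.

From O: E=8, T=12, V=16, J=19, Q=22, R=31 → choose E (8).
From E: V=19, T=20, R=25, Q=26, J=27 → choose V (19).
From V: T=4, Q=7, J=11, R=23 → choose T (4).
From T: J=7, Q=11, R=19 → choose J (7).
From J: R=15, Q=17 → choose R (15).
From R: Q=30 → choose Q (30).
NN route O → E → V → T → J → R → Q → O costs 105.
Optimal: O → T → V → Q → J → R → E → O costs 88 (by enumerating all 360 distinct tours).
Excess = 105 − 88 = 17.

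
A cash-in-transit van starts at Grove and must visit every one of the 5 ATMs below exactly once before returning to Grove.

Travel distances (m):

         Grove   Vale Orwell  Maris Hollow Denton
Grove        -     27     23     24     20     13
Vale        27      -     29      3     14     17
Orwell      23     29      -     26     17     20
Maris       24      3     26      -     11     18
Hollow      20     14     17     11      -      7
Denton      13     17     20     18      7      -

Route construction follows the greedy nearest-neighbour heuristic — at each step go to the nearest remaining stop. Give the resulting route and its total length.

Nearest-neighbour total = 86 m; route Grove → Denton → Hollow → Maris → Vale → Orwell → Grove.

At Grove the remaining stops are Denton 13, Hollow 20, Orwell 23, Maris 24, Vale 27; go to Denton.
At Denton the remaining stops are Hollow 7, Vale 17, Maris 18, Orwell 20; go to Hollow.
At Hollow the remaining stops are Maris 11, Vale 14, Orwell 17; go to Maris.
At Maris the remaining stops are Vale 3, Orwell 26; go to Vale.
At Vale the remaining stops are Orwell 29; go to Orwell.
Return Orwell→Grove: 23.
Total = 13 + 7 + 11 + 3 + 29 + 23 = 86.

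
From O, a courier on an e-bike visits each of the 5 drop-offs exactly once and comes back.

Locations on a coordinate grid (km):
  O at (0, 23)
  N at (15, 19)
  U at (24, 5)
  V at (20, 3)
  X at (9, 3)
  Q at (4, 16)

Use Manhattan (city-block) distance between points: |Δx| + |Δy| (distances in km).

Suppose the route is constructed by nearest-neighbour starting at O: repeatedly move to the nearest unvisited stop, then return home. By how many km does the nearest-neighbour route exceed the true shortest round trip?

10 km longer than the optimal tour.

O: Q=11, N=19, X=29, V=40, U=42 ⇒ Q
Q: N=14, X=18, V=29, U=31 ⇒ N
N: V=21, X=22, U=23 ⇒ V
V: U=6, X=11 ⇒ U
U: X=17 ⇒ X
NN route O → Q → N → V → U → X → O costs 98.
Optimal: O → N → U → V → X → Q → O costs 88 (by enumerating all 60 distinct tours).
Excess = 98 − 88 = 10.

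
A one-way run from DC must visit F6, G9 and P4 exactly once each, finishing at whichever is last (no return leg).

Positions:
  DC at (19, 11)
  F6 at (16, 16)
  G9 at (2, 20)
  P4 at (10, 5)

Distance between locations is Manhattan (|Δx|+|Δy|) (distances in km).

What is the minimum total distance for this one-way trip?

Minimum one-way distance = 48 km.

There are 3! = 6 possible orderings.
DC→F6→G9→P4: 8+18+23 = 49
DC→F6→P4→G9: 8+17+23 = 48
DC→G9→F6→P4: 26+18+17 = 61
DC→G9→P4→F6: 26+23+17 = 66
DC→P4→F6→G9: 15+17+18 = 50
DC→P4→G9→F6: 15+23+18 = 56
The minimum is 48.
One shortest path: DC → F6 → P4 → G9.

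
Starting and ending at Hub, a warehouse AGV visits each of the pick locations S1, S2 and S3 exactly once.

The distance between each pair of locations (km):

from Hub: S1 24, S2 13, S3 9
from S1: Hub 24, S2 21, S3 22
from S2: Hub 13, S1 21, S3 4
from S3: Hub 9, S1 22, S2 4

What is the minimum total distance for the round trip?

Hub - S1 - S2 - S3 - Hub: 24+21+4+9 = 58
Hub - S1 - S3 - S2 - Hub: 24+22+4+13 = 63
Hub - S2 - S1 - S3 - Hub: 13+21+22+9 = 65
The minimum is 58.
One optimal route: Hub → S1 → S2 → S3 → Hub (or its reverse).

Shortest round trip = 58 km.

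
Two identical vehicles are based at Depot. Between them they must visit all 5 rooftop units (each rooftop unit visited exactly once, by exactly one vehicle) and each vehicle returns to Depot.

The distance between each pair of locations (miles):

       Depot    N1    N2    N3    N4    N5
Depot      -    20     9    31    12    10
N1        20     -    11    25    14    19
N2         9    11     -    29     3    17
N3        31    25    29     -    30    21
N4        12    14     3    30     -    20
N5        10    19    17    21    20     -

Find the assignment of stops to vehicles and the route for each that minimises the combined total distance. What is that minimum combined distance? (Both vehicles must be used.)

Minimum combined distance: 100 miles.

Try each way of splitting the stops between the two vehicles (each non-empty) and, for each split, find the best tour for each vehicle:
  {N1} + {N2, N3, N4, N5}: 40 + 73 = 113
  {N2} + {N1, N3, N4, N5}: 18 + 82 = 100
  {N1, N2} + {N3, N4, N5}: 40 + 73 = 113
  {N3} + {N1, N2, N4, N5}: 62 + 55 = 117
  {N1, N3} + {N2, N4, N5}: 76 + 42 = 118
  {N2, N3} + {N1, N4, N5}: 69 + 55 = 124
  … (15 splits in total)
Best: vehicle 1 Depot → N2 → Depot = 18; vehicle 2 Depot → N4 → N1 → N3 → N5 → Depot = 82; combined 100.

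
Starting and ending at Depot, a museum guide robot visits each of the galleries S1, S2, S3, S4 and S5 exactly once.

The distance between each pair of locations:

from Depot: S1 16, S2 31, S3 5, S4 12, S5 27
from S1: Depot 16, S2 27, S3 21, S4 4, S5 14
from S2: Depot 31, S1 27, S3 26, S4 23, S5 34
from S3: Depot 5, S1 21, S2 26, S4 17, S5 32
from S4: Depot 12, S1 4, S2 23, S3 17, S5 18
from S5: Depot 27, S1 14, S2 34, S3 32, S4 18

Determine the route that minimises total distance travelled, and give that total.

Minimum total distance: 95.

Depot→S1→S2→S3→S4→S5→Depot: 16+27+26+17+18+27 = 131
Depot→S1→S2→S3→S5→S4→Depot: 16+27+26+32+18+12 = 131
Depot→S1→S2→S4→S3→S5→Depot: 16+27+23+17+32+27 = 142
Depot→S1→S2→S4→S5→S3→Depot: 16+27+23+18+32+5 = 121
Depot→S1→S2→S5→S3→S4→Depot: 16+27+34+32+17+12 = 138
Depot→S1→S2→S5→S4→S3→Depot: 16+27+34+18+17+5 = 117
Depot→S1→S3→S2→S4→S5→Depot: 16+21+26+23+18+27 = 131
Depot→S1→S3→S2→S5→S4→Depot: 16+21+26+34+18+12 = 127
Depot→S1→S3→S4→S2→S5→Depot: 16+21+17+23+34+27 = 138
Depot→S1→S3→S4→S5→S2→Depot: 16+21+17+18+34+31 = 137
Depot→S1→S3→S5→S2→S4→Depot: 16+21+32+34+23+12 = 138
Depot→S1→S3→S5→S4→S2→Depot: 16+21+32+18+23+31 = 141
Depot→S1→S4→S2→S3→S5→Depot: 16+4+23+26+32+27 = 128
Depot→S1→S4→S2→S5→S3→Depot: 16+4+23+34+32+5 = 114
… (46 more)
Depot→S3→S2→S5→S1→S4→Depot: 5+26+34+14+4+12 = 95  ← best
The minimum is 95.
One optimal route: Depot → S3 → S2 → S5 → S1 → S4 → Depot (or its reverse).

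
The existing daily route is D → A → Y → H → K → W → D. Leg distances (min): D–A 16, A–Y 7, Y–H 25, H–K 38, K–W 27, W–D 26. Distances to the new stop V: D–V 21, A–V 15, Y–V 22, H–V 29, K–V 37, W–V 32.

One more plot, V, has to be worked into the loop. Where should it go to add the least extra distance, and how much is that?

Minimum extra distance: 20 min, inserting V between D and A.

Insertion cost between consecutive stops i–j is d(i,V) + d(V,j) − d(i,j):
  between D and A: 21 + 15 − 16 = 20
  between A and Y: 15 + 22 − 7 = 30
  between Y and H: 22 + 29 − 25 = 26
  between H and K: 29 + 37 − 38 = 28
  between K and W: 37 + 32 − 27 = 42
  between W and D: 32 + 21 − 26 = 27
Cheapest insertion is between D and A, adding 20.
New total = 139 + 20 = 159.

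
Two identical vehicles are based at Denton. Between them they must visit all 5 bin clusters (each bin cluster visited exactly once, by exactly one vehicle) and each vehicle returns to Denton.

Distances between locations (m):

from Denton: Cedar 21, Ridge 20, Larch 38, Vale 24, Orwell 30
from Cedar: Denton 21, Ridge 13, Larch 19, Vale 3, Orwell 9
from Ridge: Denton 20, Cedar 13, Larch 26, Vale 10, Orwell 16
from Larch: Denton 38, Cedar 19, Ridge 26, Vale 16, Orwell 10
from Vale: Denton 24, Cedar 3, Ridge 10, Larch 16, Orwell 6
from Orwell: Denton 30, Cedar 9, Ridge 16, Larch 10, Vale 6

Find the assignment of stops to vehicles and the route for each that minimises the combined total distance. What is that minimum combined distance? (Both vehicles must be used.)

Minimum combined distance: 118 m.

Try each way of splitting the stops between the two vehicles (each non-empty) and, for each split, find the best tour for each vehicle:
  {Cedar} + {Ridge, Larch, Vale, Orwell}: 42 + 84 = 126
  {Ridge} + {Cedar, Larch, Vale, Orwell}: 40 + 78 = 118
  {Cedar, Ridge} + {Larch, Vale, Orwell}: 54 + 78 = 132
  {Larch} + {Cedar, Ridge, Vale, Orwell}: 76 + 66 = 142
  {Cedar, Larch} + {Ridge, Vale, Orwell}: 78 + 66 = 144
  {Ridge, Larch} + {Cedar, Vale, Orwell}: 84 + 60 = 144
  … (15 splits in total)
Best: vehicle 1 Denton → Ridge → Denton = 40; vehicle 2 Denton → Cedar → Vale → Orwell → Larch → Denton = 78; combined 118.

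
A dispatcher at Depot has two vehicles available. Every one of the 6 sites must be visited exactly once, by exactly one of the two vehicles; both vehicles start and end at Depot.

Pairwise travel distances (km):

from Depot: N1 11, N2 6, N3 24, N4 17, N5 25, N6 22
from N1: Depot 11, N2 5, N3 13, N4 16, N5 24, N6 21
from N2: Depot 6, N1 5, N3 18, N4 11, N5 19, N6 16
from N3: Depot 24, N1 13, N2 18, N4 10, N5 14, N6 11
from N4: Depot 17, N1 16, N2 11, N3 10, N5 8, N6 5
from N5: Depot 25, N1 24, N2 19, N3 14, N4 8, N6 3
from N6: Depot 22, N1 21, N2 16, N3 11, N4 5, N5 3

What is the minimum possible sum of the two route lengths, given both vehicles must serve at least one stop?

Try each way of splitting the stops between the two vehicles (each non-empty) and, for each split, find the best tour for each vehicle:
  {N1} + {N2, N3, N4, N5, N6}: 22 + 63 = 85
  {N2} + {N1, N3, N4, N5, N6}: 12 + 63 = 75
  {N1, N2} + {N3, N4, N5, N6}: 22 + 63 = 85
  {N3} + {N1, N2, N4, N5, N6}: 48 + 60 = 108
  {N1, N3} + {N2, N4, N5, N6}: 48 + 50 = 98
  {N2, N3} + {N1, N4, N5, N6}: 48 + 60 = 108
  … (31 splits in total)
Best: vehicle 1 Depot → N2 → Depot = 12; vehicle 2 Depot → N1 → N3 → N5 → N6 → N4 → Depot = 63; combined 75.

Minimum combined distance: 75 km.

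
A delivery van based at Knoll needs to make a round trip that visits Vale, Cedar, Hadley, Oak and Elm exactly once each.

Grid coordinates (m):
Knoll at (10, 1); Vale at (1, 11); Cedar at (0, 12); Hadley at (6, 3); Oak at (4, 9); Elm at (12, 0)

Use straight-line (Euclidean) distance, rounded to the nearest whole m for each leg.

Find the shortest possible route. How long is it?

33 m — the shortest possible round trip.

There are 60 distinct closed tours to check (reversals are equivalent).
Knoll - Vale - Cedar - Hadley - Oak - Elm - Knoll: 13+1+11+6+12+2 = 45
Knoll - Vale - Cedar - Hadley - Elm - Oak - Knoll: 13+1+11+7+12+10 = 54
Knoll - Vale - Cedar - Oak - Hadley - Elm - Knoll: 13+1+5+6+7+2 = 34
Knoll - Vale - Cedar - Oak - Elm - Hadley - Knoll: 13+1+5+12+7+4 = 42
Knoll - Vale - Cedar - Elm - Hadley - Oak - Knoll: 13+1+17+7+6+10 = 54
Knoll - Vale - Cedar - Elm - Oak - Hadley - Knoll: 13+1+17+12+6+4 = 53
Knoll - Vale - Hadley - Cedar - Oak - Elm - Knoll: 13+9+11+5+12+2 = 52
Knoll - Vale - Hadley - Cedar - Elm - Oak - Knoll: 13+9+11+17+12+10 = 72
Knoll - Vale - Hadley - Oak - Cedar - Elm - Knoll: 13+9+6+5+17+2 = 52
Knoll - Vale - Hadley - Oak - Elm - Cedar - Knoll: 13+9+6+12+17+15 = 72
Knoll - Vale - Hadley - Elm - Cedar - Oak - Knoll: 13+9+7+17+5+10 = 61
Knoll - Vale - Hadley - Elm - Oak - Cedar - Knoll: 13+9+7+12+5+15 = 61
Knoll - Vale - Oak - Cedar - Hadley - Elm - Knoll: 13+4+5+11+7+2 = 42
Knoll - Vale - Oak - Cedar - Elm - Hadley - Knoll: 13+4+5+17+7+4 = 50
… (46 more)
Knoll - Hadley - Vale - Cedar - Oak - Elm - Knoll: 4+9+1+5+12+2 = 33  ← best
The minimum is 33.
One optimal route: Knoll → Hadley → Vale → Cedar → Oak → Elm → Knoll (or its reverse).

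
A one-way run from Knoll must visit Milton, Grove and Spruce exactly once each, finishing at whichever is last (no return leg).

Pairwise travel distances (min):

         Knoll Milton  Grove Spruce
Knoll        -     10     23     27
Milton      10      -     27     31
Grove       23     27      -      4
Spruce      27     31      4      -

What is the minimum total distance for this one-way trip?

There are 3! = 6 possible orderings.
Knoll - Milton - Grove - Spruce: 10+27+4 = 41
Knoll - Milton - Spruce - Grove: 10+31+4 = 45
Knoll - Grove - Milton - Spruce: 23+27+31 = 81
Knoll - Grove - Spruce - Milton: 23+4+31 = 58
Knoll - Spruce - Milton - Grove: 27+31+27 = 85
Knoll - Spruce - Grove - Milton: 27+4+27 = 58
The minimum is 41.
One shortest path: Knoll → Milton → Grove → Spruce.

41 min — the minimum one-way total.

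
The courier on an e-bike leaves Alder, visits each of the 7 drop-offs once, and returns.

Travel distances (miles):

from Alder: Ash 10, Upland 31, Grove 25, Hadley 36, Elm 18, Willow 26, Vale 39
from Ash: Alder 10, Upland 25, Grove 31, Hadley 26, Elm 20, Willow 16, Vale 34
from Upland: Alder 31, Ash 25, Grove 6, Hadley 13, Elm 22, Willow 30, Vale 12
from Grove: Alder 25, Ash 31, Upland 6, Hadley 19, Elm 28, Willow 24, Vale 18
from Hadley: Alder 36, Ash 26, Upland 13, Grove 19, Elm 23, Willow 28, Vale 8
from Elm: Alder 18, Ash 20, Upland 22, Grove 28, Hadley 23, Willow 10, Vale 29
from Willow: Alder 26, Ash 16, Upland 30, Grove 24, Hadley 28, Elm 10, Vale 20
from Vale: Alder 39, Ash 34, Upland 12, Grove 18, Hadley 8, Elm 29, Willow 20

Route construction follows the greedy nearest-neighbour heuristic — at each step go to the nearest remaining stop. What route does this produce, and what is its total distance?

Nearest-neighbour total = 126 miles; route Alder → Ash → Willow → Elm → Upland → Grove → Vale → Hadley → Alder.

Alder → [Ash:10 / Elm:18 / Grove:25 / Willow:26 / Upland:31 / Hadley:36 / Vale:39] → Ash (10)
Ash → [Willow:16 / Elm:20 / Upland:25 / Hadley:26 / Grove:31 / Vale:34] → Willow (16)
Willow → [Elm:10 / Vale:20 / Grove:24 / Hadley:28 / Upland:30] → Elm (10)
Elm → [Upland:22 / Hadley:23 / Grove:28 / Vale:29] → Upland (22)
Upland → [Grove:6 / Vale:12 / Hadley:13] → Grove (6)
Grove → [Vale:18 / Hadley:19] → Vale (18)
Vale → [Hadley:8] → Hadley (8)
Return Hadley→Alder: 36.
Total = 10 + 16 + 10 + 22 + 6 + 18 + 8 + 36 = 126.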